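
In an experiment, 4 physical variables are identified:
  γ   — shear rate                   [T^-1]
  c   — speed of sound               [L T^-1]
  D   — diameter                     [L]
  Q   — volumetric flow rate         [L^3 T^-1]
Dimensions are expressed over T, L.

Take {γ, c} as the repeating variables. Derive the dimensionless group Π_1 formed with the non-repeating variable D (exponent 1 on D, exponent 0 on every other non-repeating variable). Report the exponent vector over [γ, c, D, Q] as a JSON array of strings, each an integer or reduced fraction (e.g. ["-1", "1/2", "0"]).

Write exponents as rows T,L / cols γ,c,D,Q:
  T: [-1 -1  0 -1]
  L: [ 0  1  1  3]
Echelon form has 2 nonzero rows (pivots: γ,c)
Repeat: γ,c; free: D,Q
RREF:
  r0: [   1    0   -1   -2]
  r1: [   0    1    1    3]
Fix exponent of D at 1, Q at 0; solve each RREF row for its pivot's exponent:
  r0: exp(γ) + (-1)·1 = 0 ⇒ exp(γ) = 1
  r1: exp(c) + (1)·1 = 0 ⇒ exp(c) = -1
Π_1 = γ · c^-1 · D

["1", "-1", "1", "0"]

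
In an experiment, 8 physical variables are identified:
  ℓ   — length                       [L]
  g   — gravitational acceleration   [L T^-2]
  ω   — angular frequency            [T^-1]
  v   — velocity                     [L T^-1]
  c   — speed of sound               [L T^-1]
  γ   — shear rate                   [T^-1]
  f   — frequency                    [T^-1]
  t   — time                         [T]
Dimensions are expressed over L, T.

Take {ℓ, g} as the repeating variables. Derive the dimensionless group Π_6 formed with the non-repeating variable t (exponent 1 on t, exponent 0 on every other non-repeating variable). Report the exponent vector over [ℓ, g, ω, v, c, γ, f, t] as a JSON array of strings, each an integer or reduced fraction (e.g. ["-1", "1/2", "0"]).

["-1/2", "1/2", "0", "0", "0", "0", "0", "1"]

Dimensional matrix (L×T by ℓ×g×ω×v×c×γ×f×t):
  L: [ 1  1  0  1  1  0  0  0]
  T: [ 0 -2 -1 -1 -1 -1 -1  1]
Echelon form has 2 nonzero rows (pivots: ℓ,g)
Repeat: ℓ,g; free: ω,v,c,γ,f,t
RREF:
  r0: [   1    0 -1/2  1/2  1/2 -1/2 -1/2  1/2]
  r1: [   0    1  1/2  1/2  1/2  1/2  1/2 -1/2]
Fix exponent of t at 1, ω at 0, v at 0, c at 0, γ at 0, f at 0; solve each RREF row for its pivot's exponent:
  r0: exp(ℓ) + (1/2)·1 = 0 ⇒ exp(ℓ) = -1/2
  r1: exp(g) + (-1/2)·1 = 0 ⇒ exp(g) = 1/2
Π_6 = ℓ^(-1/2) · g^(1/2) · t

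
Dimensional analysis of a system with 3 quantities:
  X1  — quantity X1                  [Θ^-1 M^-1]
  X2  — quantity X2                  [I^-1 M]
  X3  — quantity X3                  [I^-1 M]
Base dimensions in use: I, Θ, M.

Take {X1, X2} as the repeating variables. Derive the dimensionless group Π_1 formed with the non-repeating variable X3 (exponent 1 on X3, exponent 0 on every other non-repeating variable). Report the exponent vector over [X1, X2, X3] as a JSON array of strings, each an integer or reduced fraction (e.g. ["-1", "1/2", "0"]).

Write exponents as rows I,Θ,M / cols X1,X2,X3:
  I: [ 0 -1 -1]
  Θ: [-1  0  0]
  M: [-1  1  1]
Row reduction gives pivot columns X1,X2; rank = 2
Pivot set = {X1,X2}, free = {X3}
RREF:
  r0: [   1    0    0]
  r1: [   0    1    1]
  r2: [   0    0    0]
Fix exponent of X3 at 1; solve each RREF row for its pivot's exponent:
  r0: exp(X1) + (0)·1 = 0 ⇒ exp(X1) = 0
  r1: exp(X2) + (1)·1 = 0 ⇒ exp(X2) = -1
Π_1 = X2^-1 · X3

["0", "-1", "1"]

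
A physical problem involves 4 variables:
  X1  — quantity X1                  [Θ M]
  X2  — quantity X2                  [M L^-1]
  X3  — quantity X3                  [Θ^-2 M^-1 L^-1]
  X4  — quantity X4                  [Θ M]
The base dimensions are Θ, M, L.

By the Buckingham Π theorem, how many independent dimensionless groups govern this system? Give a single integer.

Dimensional matrix (Θ×M×L by X1×X2×X3×X4):
  Θ: [ 1  0 -2  1]
  M: [ 1  1 -1  1]
  L: [ 0 -1 -1  0]
Row reduction gives pivot columns X1,X2; rank = 2
Π count = n − r = 4 − 2 = 2

2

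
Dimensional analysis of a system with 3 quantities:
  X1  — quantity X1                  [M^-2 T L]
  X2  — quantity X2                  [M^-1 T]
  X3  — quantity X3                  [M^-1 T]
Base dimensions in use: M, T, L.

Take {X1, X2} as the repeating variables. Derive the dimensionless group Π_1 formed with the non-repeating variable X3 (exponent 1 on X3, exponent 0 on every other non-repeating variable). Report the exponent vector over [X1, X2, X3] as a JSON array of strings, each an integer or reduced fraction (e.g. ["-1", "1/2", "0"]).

["0", "-1", "1"]

Dimensional matrix (M×T×L by X1×X2×X3):
  M: [-2 -1 -1]
  T: [ 1  1  1]
  L: [ 1  0  0]
Echelon form has 2 nonzero rows (pivots: X1,X2)
Repeat: X1,X2; free: X3
RREF:
  r0: [   1    0    0]
  r1: [   0    1    1]
  r2: [   0    0    0]
Fix exponent of X3 at 1; solve each RREF row for its pivot's exponent:
  r0: exp(X1) + (0)·1 = 0 ⇒ exp(X1) = 0
  r1: exp(X2) + (1)·1 = 0 ⇒ exp(X2) = -1
Π_1 = X2^-1 · X3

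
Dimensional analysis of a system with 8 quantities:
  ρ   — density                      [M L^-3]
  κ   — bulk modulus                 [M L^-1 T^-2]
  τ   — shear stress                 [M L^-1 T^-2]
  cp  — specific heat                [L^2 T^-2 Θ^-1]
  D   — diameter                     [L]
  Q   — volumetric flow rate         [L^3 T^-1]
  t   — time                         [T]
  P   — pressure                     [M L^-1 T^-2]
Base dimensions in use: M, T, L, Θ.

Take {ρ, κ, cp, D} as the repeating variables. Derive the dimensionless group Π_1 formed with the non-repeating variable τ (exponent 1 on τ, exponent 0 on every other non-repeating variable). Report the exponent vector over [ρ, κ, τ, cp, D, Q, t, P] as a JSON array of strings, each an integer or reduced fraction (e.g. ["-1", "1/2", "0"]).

Exponent matrix [M,T,L,Θ] × [ρ,κ,τ,cp,D,Q,t,P]:
  M: [ 1  1  1  0  0  0  0  1]
  T: [ 0 -2 -2 -2  0 -1  1 -2]
  L: [-3 -1 -1  2  1  3  0 -1]
  Θ: [ 0  0  0 -1  0  0  0  0]
RREF → pivots at {ρ,κ,cp,D} ⇒ r = 4
Repeat: ρ,κ,cp,D; free: τ,Q,t,P
RREF:
  r0: [   1    0    0    0    0 -1/2  1/2    0]
  r1: [   0    1    1    0    0  1/2 -1/2    1]
  r2: [   0    0    0    1    0    0    0    0]
  r3: [   0    0    0    0    1    2    1    0]
Fix exponent of τ at 1, Q at 0, t at 0, P at 0; solve each RREF row for its pivot's exponent:
  r0: exp(ρ) + (0)·1 = 0 ⇒ exp(ρ) = 0
  r1: exp(κ) + (1)·1 = 0 ⇒ exp(κ) = -1
  r2: exp(cp) + (0)·1 = 0 ⇒ exp(cp) = 0
  r3: exp(D) + (0)·1 = 0 ⇒ exp(D) = 0
Π_1 = κ^-1 · τ

["0", "-1", "1", "0", "0", "0", "0", "0"]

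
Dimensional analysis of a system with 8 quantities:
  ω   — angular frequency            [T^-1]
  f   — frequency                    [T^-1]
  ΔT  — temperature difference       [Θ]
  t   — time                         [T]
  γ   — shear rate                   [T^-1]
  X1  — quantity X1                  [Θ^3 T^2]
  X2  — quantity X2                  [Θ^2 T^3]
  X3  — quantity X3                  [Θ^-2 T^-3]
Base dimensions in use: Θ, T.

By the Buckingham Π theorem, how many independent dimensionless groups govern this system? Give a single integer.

6

Write exponents as rows Θ,T / cols ω,f,ΔT,t,γ,X1,X2,X3:
  Θ: [ 0  0  1  0  0  3  2 -2]
  T: [-1 -1  0  1 -1  2  3 -3]
RREF → pivots at {ω,ΔT} ⇒ r = 2
8 vars − rank 2 = 6 Π groups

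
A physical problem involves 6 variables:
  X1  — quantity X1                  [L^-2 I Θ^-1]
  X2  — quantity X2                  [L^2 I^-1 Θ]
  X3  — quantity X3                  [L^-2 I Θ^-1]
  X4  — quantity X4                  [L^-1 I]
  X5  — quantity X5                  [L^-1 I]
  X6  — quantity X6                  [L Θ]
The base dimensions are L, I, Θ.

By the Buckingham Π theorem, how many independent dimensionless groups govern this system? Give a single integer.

Write exponents as rows L,I,Θ / cols X1,X2,X3,X4,X5,X6:
  L: [-2  2 -2 -1 -1  1]
  I: [ 1 -1  1  1  1  0]
  Θ: [-1  1 -1  0  0  1]
RREF → pivots at {X1,X4} ⇒ r = 2
n=6, r=2 ⇒ 4 dimensionless groups

4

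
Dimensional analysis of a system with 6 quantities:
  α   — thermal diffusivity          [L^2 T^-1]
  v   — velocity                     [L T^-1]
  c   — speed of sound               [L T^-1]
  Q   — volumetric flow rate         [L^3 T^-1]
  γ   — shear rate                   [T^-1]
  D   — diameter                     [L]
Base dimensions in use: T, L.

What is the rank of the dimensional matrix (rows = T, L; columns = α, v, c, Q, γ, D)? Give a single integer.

Exponent matrix [T,L] × [α,v,c,Q,γ,D]:
  T: [-1 -1 -1 -1 -1  0]
  L: [ 2  1  1  3  0  1]
Row reduction gives pivot columns α,v; rank = 2

2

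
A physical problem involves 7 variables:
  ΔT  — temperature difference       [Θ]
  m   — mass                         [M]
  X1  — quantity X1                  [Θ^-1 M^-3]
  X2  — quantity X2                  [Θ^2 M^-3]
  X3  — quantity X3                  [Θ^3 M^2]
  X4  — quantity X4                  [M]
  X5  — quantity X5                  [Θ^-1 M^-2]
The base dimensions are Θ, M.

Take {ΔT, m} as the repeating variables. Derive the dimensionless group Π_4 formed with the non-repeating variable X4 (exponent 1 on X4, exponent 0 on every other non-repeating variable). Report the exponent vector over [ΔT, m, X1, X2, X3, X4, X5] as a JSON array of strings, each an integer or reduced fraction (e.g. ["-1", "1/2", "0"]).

Dimensional matrix (Θ×M by ΔT×m×X1×X2×X3×X4×X5):
  Θ: [ 1  0 -1  2  3  0 -1]
  M: [ 0  1 -3 -3  2  1 -2]
Row reduction gives pivot columns ΔT,m; rank = 2
Pivot set = {ΔT,m}, free = {X1,X2,X3,X4,X5}
RREF:
  r0: [   1    0   -1    2    3    0   -1]
  r1: [   0    1   -3   -3    2    1   -2]
Fix exponent of X4 at 1, X1 at 0, X2 at 0, X3 at 0, X5 at 0; solve each RREF row for its pivot's exponent:
  r0: exp(ΔT) + (0)·1 = 0 ⇒ exp(ΔT) = 0
  r1: exp(m) + (1)·1 = 0 ⇒ exp(m) = -1
Π_4 = m^-1 · X4

["0", "-1", "0", "0", "0", "1", "0"]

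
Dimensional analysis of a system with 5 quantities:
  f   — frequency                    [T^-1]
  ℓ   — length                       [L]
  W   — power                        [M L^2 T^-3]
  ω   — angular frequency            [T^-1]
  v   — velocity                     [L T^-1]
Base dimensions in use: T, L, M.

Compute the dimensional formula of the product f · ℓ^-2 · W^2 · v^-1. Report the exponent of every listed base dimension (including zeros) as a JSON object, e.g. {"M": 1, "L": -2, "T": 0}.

Write exponents as rows T,L,M / cols f,ℓ,W,ω,v:
  T: [-1  0 -3 -1 -1]
  L: [ 0  1  2  0  1]
  M: [ 0  0  1  0  0]
  [T]: (1)·-1+(-2)·0+(2)·-3+(-1)·-1 = -6
  [L]: (1)·0+(-2)·1+(2)·2+(-1)·1 = 1
  [M]: (1)·0+(-2)·0+(2)·1+(-1)·0 = 2
⇒ T^-6 L M^2

{"T": -6, "L": 1, "M": 2}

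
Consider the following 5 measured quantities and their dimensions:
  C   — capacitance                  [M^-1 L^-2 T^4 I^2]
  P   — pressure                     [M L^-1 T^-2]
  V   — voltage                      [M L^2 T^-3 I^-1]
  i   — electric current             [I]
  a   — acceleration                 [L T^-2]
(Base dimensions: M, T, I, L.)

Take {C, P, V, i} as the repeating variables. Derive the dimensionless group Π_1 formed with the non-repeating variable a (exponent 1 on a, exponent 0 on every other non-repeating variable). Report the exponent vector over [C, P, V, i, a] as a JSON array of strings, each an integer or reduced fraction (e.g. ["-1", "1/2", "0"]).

["5/3", "1/3", "4/3", "-2", "1"]

Dimensional matrix (M×T×I×L by C×P×V×i×a):
  M: [-1  1  1  0  0]
  T: [ 4 -2 -3  0 -2]
  I: [ 2  0 -1  1  0]
  L: [-2 -1  2  0  1]
RREF → pivots at {C,P,V,i} ⇒ r = 4
Repeat: C,P,V,i; free: a
RREF:
  r0: [   1    0    0    0 -5/3]
  r1: [   0    1    0    0 -1/3]
  r2: [   0    0    1    0 -4/3]
  r3: [   0    0    0    1    2]
Fix exponent of a at 1; solve each RREF row for its pivot's exponent:
  r0: exp(C) + (-5/3)·1 = 0 ⇒ exp(C) = 5/3
  r1: exp(P) + (-1/3)·1 = 0 ⇒ exp(P) = 1/3
  r2: exp(V) + (-4/3)·1 = 0 ⇒ exp(V) = 4/3
  r3: exp(i) + (2)·1 = 0 ⇒ exp(i) = -2
Π_1 = C^(5/3) · P^(1/3) · V^(4/3) · i^-2 · a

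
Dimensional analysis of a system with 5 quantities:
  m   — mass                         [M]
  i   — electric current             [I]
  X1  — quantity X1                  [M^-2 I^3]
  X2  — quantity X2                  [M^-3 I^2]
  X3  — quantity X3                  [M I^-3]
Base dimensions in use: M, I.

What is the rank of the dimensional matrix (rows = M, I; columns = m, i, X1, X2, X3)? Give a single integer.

Write exponents as rows M,I / cols m,i,X1,X2,X3:
  M: [ 1  0 -2 -3  1]
  I: [ 0  1  3  2 -3]
RREF → pivots at {m,i} ⇒ r = 2

2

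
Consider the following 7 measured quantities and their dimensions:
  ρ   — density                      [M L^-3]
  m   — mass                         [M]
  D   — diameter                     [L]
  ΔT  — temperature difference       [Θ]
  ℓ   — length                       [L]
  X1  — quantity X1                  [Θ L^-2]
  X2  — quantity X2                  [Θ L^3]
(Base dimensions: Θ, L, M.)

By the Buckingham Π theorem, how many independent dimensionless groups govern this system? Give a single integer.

4

Write exponents as rows Θ,L,M / cols ρ,m,D,ΔT,ℓ,X1,X2:
  Θ: [ 0  0  0  1  0  1  1]
  L: [-3  0  1  0  1 -2  3]
  M: [ 1  1  0  0  0  0  0]
Echelon form has 3 nonzero rows (pivots: ρ,m,ΔT)
n=7, r=3 ⇒ 4 dimensionless groups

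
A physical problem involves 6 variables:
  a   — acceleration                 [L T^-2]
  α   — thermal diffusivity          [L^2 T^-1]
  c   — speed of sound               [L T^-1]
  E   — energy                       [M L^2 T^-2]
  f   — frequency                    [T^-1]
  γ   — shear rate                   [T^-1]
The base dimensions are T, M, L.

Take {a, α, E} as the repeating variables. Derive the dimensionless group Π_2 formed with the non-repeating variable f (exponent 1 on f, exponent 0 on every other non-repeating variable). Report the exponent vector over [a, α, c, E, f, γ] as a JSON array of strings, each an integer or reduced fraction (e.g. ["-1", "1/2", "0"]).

Write exponents as rows T,M,L / cols a,α,c,E,f,γ:
  T: [-2 -1 -1 -2 -1 -1]
  M: [ 0  0  0  1  0  0]
  L: [ 1  2  1  2  0  0]
Row reduction gives pivot columns a,α,E; rank = 3
Repeat: a,α,E; free: c,f,γ
RREF:
  r0: [   1    0  1/3    0  2/3  2/3]
  r1: [   0    1  1/3    0 -1/3 -1/3]
  r2: [   0    0    0    1    0    0]
Fix exponent of f at 1, c at 0, γ at 0; solve each RREF row for its pivot's exponent:
  r0: exp(a) + (2/3)·1 = 0 ⇒ exp(a) = -2/3
  r1: exp(α) + (-1/3)·1 = 0 ⇒ exp(α) = 1/3
  r2: exp(E) + (0)·1 = 0 ⇒ exp(E) = 0
Π_2 = a^(-2/3) · α^(1/3) · f

["-2/3", "1/3", "0", "0", "1", "0"]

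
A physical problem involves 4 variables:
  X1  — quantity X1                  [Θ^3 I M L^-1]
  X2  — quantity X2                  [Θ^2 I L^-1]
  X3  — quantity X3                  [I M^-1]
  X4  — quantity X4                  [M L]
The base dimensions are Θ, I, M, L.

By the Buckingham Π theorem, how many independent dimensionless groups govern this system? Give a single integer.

1

Write exponents as rows Θ,I,M,L / cols X1,X2,X3,X4:
  Θ: [ 3  2  0  0]
  I: [ 1  1  1  0]
  M: [ 1  0 -1  1]
  L: [-1 -1  0  1]
RREF → pivots at {X1,X2,X3} ⇒ r = 3
n=4, r=3 ⇒ 1 dimensionless group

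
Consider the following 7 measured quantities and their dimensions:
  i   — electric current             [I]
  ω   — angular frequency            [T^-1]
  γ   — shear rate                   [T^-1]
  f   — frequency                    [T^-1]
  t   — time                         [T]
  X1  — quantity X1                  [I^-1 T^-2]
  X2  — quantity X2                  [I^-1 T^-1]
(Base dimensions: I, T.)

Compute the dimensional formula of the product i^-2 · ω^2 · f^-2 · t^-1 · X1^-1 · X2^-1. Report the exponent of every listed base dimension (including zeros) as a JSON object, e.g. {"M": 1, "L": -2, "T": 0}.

{"I": 0, "T": 2}

Dimensional matrix (I×T by i×ω×γ×f×t×X1×X2):
  I: [ 1  0  0  0  0 -1 -1]
  T: [ 0 -1 -1 -1  1 -2 -1]
  [I]: (-2)·1+(2)·0+(-2)·0+(-1)·0+(-1)·-1+(-1)·-1 = 0
  [T]: (-2)·0+(2)·-1+(-2)·-1+(-1)·1+(-1)·-2+(-1)·-1 = 2
⇒ T^2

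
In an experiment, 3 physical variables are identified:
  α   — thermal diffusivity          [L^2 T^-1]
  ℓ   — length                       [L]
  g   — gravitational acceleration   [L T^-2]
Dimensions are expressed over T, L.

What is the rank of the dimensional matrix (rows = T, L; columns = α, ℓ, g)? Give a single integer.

Exponent matrix [T,L] × [α,ℓ,g]:
  T: [-1  0 -2]
  L: [ 2  1  1]
RREF → pivots at {α,ℓ} ⇒ r = 2

2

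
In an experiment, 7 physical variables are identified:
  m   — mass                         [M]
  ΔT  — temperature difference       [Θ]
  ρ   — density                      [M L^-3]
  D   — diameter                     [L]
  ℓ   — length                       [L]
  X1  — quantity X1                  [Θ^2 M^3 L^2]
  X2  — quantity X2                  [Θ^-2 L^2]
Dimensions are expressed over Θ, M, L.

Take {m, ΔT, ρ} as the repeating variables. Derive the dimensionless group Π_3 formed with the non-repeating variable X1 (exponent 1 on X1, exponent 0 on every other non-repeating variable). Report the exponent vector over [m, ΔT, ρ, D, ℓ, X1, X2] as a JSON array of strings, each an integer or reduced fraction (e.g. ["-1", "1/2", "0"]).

["-11/3", "-2", "2/3", "0", "0", "1", "0"]

Write exponents as rows Θ,M,L / cols m,ΔT,ρ,D,ℓ,X1,X2:
  Θ: [ 0  1  0  0  0  2 -2]
  M: [ 1  0  1  0  0  3  0]
  L: [ 0  0 -3  1  1  2  2]
RREF → pivots at {m,ΔT,ρ} ⇒ r = 3
Pivot set = {m,ΔT,ρ}, free = {D,ℓ,X1,X2}
RREF:
  r0: [   1    0    0  1/3  1/3 11/3  2/3]
  r1: [   0    1    0    0    0    2   -2]
  r2: [   0    0    1 -1/3 -1/3 -2/3 -2/3]
Fix exponent of X1 at 1, D at 0, ℓ at 0, X2 at 0; solve each RREF row for its pivot's exponent:
  r0: exp(m) + (11/3)·1 = 0 ⇒ exp(m) = -11/3
  r1: exp(ΔT) + (2)·1 = 0 ⇒ exp(ΔT) = -2
  r2: exp(ρ) + (-2/3)·1 = 0 ⇒ exp(ρ) = 2/3
Π_3 = m^(-11/3) · ΔT^-2 · ρ^(2/3) · X1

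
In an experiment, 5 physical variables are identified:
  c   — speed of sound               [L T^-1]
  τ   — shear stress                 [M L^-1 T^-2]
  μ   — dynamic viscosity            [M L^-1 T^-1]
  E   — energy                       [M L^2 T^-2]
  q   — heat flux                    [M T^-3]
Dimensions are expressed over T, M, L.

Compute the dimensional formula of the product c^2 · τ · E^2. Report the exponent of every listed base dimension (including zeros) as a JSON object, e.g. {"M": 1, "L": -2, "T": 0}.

{"T": -8, "M": 3, "L": 5}

Dimensional matrix (T×M×L by c×τ×μ×E×q):
  T: [-1 -2 -1 -2 -3]
  M: [ 0  1  1  1  1]
  L: [ 1 -1 -1  2  0]
  [T]: (2)·-1+(1)·-2+(2)·-2 = -8
  [M]: (2)·0+(1)·1+(2)·1 = 3
  [L]: (2)·1+(1)·-1+(2)·2 = 5
⇒ T^-8 M^3 L^5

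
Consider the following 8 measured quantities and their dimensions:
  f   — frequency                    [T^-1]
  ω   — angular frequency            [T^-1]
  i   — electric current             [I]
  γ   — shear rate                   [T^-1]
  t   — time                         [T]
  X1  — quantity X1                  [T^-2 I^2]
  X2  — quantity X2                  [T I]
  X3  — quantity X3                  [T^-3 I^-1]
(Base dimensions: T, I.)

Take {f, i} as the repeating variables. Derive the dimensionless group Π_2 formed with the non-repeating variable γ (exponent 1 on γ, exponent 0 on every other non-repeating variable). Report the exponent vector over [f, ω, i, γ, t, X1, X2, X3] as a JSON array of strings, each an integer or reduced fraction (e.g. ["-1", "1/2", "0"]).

Exponent matrix [T,I] × [f,ω,i,γ,t,X1,X2,X3]:
  T: [-1 -1  0 -1  1 -2  1 -3]
  I: [ 0  0  1  0  0  2  1 -1]
RREF → pivots at {f,i} ⇒ r = 2
Repeat: f,i; free: ω,γ,t,X1,X2,X3
RREF:
  r0: [   1    1    0    1   -1    2   -1    3]
  r1: [   0    0    1    0    0    2    1   -1]
Fix exponent of γ at 1, ω at 0, t at 0, X1 at 0, X2 at 0, X3 at 0; solve each RREF row for its pivot's exponent:
  r0: exp(f) + (1)·1 = 0 ⇒ exp(f) = -1
  r1: exp(i) + (0)·1 = 0 ⇒ exp(i) = 0
Π_2 = f^-1 · γ

["-1", "0", "0", "1", "0", "0", "0", "0"]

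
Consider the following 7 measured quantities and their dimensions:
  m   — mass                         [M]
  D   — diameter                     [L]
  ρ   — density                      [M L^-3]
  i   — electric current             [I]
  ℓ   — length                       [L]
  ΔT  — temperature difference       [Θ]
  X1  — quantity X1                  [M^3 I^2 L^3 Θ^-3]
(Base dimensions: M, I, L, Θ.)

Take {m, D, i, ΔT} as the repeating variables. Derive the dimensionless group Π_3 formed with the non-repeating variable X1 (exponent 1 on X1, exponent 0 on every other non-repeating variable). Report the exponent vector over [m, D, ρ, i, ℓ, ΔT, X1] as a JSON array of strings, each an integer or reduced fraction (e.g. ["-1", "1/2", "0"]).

["-3", "-3", "0", "-2", "0", "3", "1"]

Exponent matrix [M,I,L,Θ] × [m,D,ρ,i,ℓ,ΔT,X1]:
  M: [ 1  0  1  0  0  0  3]
  I: [ 0  0  0  1  0  0  2]
  L: [ 0  1 -3  0  1  0  3]
  Θ: [ 0  0  0  0  0  1 -3]
RREF → pivots at {m,D,i,ΔT} ⇒ r = 4
Pivot set = {m,D,i,ΔT}, free = {ρ,ℓ,X1}
RREF:
  r0: [   1    0    1    0    0    0    3]
  r1: [   0    1   -3    0    1    0    3]
  r2: [   0    0    0    1    0    0    2]
  r3: [   0    0    0    0    0    1   -3]
Fix exponent of X1 at 1, ρ at 0, ℓ at 0; solve each RREF row for its pivot's exponent:
  r0: exp(m) + (3)·1 = 0 ⇒ exp(m) = -3
  r1: exp(D) + (3)·1 = 0 ⇒ exp(D) = -3
  r2: exp(i) + (2)·1 = 0 ⇒ exp(i) = -2
  r3: exp(ΔT) + (-3)·1 = 0 ⇒ exp(ΔT) = 3
Π_3 = m^-3 · D^-3 · i^-2 · ΔT^3 · X1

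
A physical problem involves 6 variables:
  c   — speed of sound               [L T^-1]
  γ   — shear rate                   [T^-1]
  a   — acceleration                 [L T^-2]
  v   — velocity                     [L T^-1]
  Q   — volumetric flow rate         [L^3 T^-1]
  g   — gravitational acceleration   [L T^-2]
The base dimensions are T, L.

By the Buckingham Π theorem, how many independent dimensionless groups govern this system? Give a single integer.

4

Dimensional matrix (T×L by c×γ×a×v×Q×g):
  T: [-1 -1 -2 -1 -1 -2]
  L: [ 1  0  1  1  3  1]
Row reduction gives pivot columns c,γ; rank = 2
Π count = n − r = 6 − 2 = 4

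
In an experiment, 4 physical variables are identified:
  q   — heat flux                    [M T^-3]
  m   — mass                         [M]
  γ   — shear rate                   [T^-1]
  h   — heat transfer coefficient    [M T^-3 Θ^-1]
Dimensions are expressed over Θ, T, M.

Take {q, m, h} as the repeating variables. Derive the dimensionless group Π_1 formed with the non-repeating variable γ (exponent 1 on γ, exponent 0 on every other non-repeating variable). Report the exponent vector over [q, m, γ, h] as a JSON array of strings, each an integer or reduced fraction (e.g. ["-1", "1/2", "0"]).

["-1/3", "1/3", "1", "0"]

Write exponents as rows Θ,T,M / cols q,m,γ,h:
  Θ: [ 0  0  0 -1]
  T: [-3  0 -1 -3]
  M: [ 1  1  0  1]
RREF → pivots at {q,m,h} ⇒ r = 3
Repeat: q,m,h; free: γ
RREF:
  r0: [   1    0  1/3    0]
  r1: [   0    1 -1/3    0]
  r2: [   0    0    0    1]
Fix exponent of γ at 1; solve each RREF row for its pivot's exponent:
  r0: exp(q) + (1/3)·1 = 0 ⇒ exp(q) = -1/3
  r1: exp(m) + (-1/3)·1 = 0 ⇒ exp(m) = 1/3
  r2: exp(h) + (0)·1 = 0 ⇒ exp(h) = 0
Π_1 = q^(-1/3) · m^(1/3) · γ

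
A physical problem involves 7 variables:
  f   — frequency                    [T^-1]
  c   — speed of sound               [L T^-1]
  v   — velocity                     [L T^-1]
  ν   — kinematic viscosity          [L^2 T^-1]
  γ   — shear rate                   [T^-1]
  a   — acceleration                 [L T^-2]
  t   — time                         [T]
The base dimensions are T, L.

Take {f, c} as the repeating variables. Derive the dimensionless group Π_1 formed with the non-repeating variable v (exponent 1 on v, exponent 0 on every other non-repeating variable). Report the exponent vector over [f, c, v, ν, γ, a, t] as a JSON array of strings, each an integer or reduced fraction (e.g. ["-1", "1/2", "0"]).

Write exponents as rows T,L / cols f,c,v,ν,γ,a,t:
  T: [-1 -1 -1 -1 -1 -2  1]
  L: [ 0  1  1  2  0  1  0]
Row reduction gives pivot columns f,c; rank = 2
Pivot set = {f,c}, free = {v,ν,γ,a,t}
RREF:
  r0: [   1    0    0   -1    1    1   -1]
  r1: [   0    1    1    2    0    1    0]
Fix exponent of v at 1, ν at 0, γ at 0, a at 0, t at 0; solve each RREF row for its pivot's exponent:
  r0: exp(f) + (0)·1 = 0 ⇒ exp(f) = 0
  r1: exp(c) + (1)·1 = 0 ⇒ exp(c) = -1
Π_1 = c^-1 · v

["0", "-1", "1", "0", "0", "0", "0"]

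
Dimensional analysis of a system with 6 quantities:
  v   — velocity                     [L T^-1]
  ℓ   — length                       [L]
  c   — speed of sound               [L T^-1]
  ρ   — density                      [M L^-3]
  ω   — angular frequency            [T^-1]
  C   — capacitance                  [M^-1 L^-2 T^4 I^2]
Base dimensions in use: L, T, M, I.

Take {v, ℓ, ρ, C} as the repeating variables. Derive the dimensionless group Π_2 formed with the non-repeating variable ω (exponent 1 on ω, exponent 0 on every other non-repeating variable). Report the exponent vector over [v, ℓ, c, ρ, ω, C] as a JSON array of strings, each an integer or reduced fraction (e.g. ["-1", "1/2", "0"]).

Dimensional matrix (L×T×M×I by v×ℓ×c×ρ×ω×C):
  L: [ 1  1  1 -3  0 -2]
  T: [-1  0 -1  0 -1  4]
  M: [ 0  0  0  1  0 -1]
  I: [ 0  0  0  0  0  2]
Echelon form has 4 nonzero rows (pivots: v,ℓ,ρ,C)
Pivot set = {v,ℓ,ρ,C}, free = {c,ω}
RREF:
  r0: [   1    0    1    0    1    0]
  r1: [   0    1    0    0   -1    0]
  r2: [   0    0    0    1    0    0]
  r3: [   0    0    0    0    0    1]
Fix exponent of ω at 1, c at 0; solve each RREF row for its pivot's exponent:
  r0: exp(v) + (1)·1 = 0 ⇒ exp(v) = -1
  r1: exp(ℓ) + (-1)·1 = 0 ⇒ exp(ℓ) = 1
  r2: exp(ρ) + (0)·1 = 0 ⇒ exp(ρ) = 0
  r3: exp(C) + (0)·1 = 0 ⇒ exp(C) = 0
Π_2 = v^-1 · ℓ · ω

["-1", "1", "0", "0", "1", "0"]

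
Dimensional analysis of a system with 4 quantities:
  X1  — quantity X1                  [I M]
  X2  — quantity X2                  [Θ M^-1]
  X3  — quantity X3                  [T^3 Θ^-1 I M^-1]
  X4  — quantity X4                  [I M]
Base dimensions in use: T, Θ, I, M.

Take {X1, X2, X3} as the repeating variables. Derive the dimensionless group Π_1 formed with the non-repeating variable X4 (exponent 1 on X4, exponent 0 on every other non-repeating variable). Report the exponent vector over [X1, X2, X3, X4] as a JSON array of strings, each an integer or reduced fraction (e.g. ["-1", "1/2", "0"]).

Write exponents as rows T,Θ,I,M / cols X1,X2,X3,X4:
  T: [ 0  0  3  0]
  Θ: [ 0  1 -1  0]
  I: [ 1  0  1  1]
  M: [ 1 -1 -1  1]
Row reduction gives pivot columns X1,X2,X3; rank = 3
Pivot set = {X1,X2,X3}, free = {X4}
RREF:
  r0: [   1    0    0    1]
  r1: [   0    1    0    0]
  r2: [   0    0    1    0]
  r3: [   0    0    0    0]
Fix exponent of X4 at 1; solve each RREF row for its pivot's exponent:
  r0: exp(X1) + (1)·1 = 0 ⇒ exp(X1) = -1
  r1: exp(X2) + (0)·1 = 0 ⇒ exp(X2) = 0
  r2: exp(X3) + (0)·1 = 0 ⇒ exp(X3) = 0
Π_1 = X1^-1 · X4

["-1", "0", "0", "1"]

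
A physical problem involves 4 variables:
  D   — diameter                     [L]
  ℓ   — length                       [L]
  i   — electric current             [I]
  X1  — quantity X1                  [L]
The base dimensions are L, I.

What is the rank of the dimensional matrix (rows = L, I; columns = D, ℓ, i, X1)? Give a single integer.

Exponent matrix [L,I] × [D,ℓ,i,X1]:
  L: [ 1  1  0  1]
  I: [ 0  0  1  0]
RREF → pivots at {D,i} ⇒ r = 2

2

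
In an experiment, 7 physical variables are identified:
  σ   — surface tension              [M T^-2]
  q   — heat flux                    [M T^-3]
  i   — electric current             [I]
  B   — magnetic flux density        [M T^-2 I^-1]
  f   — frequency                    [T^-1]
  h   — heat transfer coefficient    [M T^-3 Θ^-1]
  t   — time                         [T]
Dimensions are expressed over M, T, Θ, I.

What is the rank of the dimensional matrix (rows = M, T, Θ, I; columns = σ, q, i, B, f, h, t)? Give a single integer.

4

Exponent matrix [M,T,Θ,I] × [σ,q,i,B,f,h,t]:
  M: [ 1  1  0  1  0  1  0]
  T: [-2 -3  0 -2 -1 -3  1]
  Θ: [ 0  0  0  0  0 -1  0]
  I: [ 0  0  1 -1  0  0  0]
Echelon form has 4 nonzero rows (pivots: σ,q,i,h)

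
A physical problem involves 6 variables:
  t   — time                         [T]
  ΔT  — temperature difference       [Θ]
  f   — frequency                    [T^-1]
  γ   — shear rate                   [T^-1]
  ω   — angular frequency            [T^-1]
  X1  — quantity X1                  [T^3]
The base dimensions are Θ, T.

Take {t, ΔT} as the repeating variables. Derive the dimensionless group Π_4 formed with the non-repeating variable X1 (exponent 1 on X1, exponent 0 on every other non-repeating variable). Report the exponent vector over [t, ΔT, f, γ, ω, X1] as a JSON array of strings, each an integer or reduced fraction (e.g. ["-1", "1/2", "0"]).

["-3", "0", "0", "0", "0", "1"]

Dimensional matrix (Θ×T by t×ΔT×f×γ×ω×X1):
  Θ: [ 0  1  0  0  0  0]
  T: [ 1  0 -1 -1 -1  3]
RREF → pivots at {t,ΔT} ⇒ r = 2
Pivot set = {t,ΔT}, free = {f,γ,ω,X1}
RREF:
  r0: [   1    0   -1   -1   -1    3]
  r1: [   0    1    0    0    0    0]
Fix exponent of X1 at 1, f at 0, γ at 0, ω at 0; solve each RREF row for its pivot's exponent:
  r0: exp(t) + (3)·1 = 0 ⇒ exp(t) = -3
  r1: exp(ΔT) + (0)·1 = 0 ⇒ exp(ΔT) = 0
Π_4 = t^-3 · X1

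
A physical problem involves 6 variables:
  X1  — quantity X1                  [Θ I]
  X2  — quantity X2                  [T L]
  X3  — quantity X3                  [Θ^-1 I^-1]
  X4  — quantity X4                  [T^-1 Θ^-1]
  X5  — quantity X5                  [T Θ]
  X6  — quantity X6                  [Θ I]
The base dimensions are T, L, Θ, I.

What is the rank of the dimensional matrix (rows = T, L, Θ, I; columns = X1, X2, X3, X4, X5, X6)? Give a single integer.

Exponent matrix [T,L,Θ,I] × [X1,X2,X3,X4,X5,X6]:
  T: [ 0  1  0 -1  1  0]
  L: [ 0  1  0  0  0  0]
  Θ: [ 1  0 -1 -1  1  1]
  I: [ 1  0 -1  0  0  1]
Echelon form has 3 nonzero rows (pivots: X1,X2,X4)

3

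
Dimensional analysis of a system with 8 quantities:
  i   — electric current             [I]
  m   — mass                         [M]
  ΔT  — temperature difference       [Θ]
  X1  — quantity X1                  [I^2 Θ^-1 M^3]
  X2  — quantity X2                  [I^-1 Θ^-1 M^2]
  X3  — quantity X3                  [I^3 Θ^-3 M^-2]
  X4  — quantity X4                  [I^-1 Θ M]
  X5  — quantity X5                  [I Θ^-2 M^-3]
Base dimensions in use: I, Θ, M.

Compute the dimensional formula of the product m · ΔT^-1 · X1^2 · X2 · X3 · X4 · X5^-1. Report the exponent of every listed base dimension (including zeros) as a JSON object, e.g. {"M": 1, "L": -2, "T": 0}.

{"I": 4, "Θ": -4, "M": 11}

Exponent matrix [I,Θ,M] × [i,m,ΔT,X1,X2,X3,X4,X5]:
  I: [ 1  0  0  2 -1  3 -1  1]
  Θ: [ 0  0  1 -1 -1 -3  1 -2]
  M: [ 0  1  0  3  2 -2  1 -3]
  [I]: (1)·0+(-1)·0+(2)·2+(1)·-1+(1)·3+(1)·-1+(-1)·1 = 4
  [Θ]: (1)·0+(-1)·1+(2)·-1+(1)·-1+(1)·-3+(1)·1+(-1)·-2 = -4
  [M]: (1)·1+(-1)·0+(2)·3+(1)·2+(1)·-2+(1)·1+(-1)·-3 = 11
⇒ I^4 Θ^-4 M^11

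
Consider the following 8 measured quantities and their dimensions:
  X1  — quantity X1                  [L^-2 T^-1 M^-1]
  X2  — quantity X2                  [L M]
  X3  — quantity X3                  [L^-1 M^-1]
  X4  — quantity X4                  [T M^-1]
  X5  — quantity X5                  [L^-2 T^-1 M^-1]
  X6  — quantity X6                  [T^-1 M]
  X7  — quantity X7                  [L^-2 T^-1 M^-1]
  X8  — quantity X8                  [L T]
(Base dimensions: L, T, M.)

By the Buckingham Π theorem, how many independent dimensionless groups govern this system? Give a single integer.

Dimensional matrix (L×T×M by X1×X2×X3×X4×X5×X6×X7×X8):
  L: [-2  1 -1  0 -2  0 -2  1]
  T: [-1  0  0  1 -1 -1 -1  1]
  M: [-1  1 -1 -1 -1  1 -1  0]
Echelon form has 2 nonzero rows (pivots: X1,X2)
8 vars − rank 2 = 6 Π groups

6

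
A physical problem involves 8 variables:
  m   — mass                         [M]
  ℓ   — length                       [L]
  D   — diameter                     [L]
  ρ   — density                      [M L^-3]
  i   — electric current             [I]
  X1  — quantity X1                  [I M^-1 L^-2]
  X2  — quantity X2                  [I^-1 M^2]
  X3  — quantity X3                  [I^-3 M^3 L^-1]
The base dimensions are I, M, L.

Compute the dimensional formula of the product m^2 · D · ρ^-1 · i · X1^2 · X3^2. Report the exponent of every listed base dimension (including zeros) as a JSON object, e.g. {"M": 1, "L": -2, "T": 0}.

Exponent matrix [I,M,L] × [m,ℓ,D,ρ,i,X1,X2,X3]:
  I: [ 0  0  0  0  1  1 -1 -3]
  M: [ 1  0  0  1  0 -1  2  3]
  L: [ 0  1  1 -3  0 -2  0 -1]
  [I]: (2)·0+(1)·0+(-1)·0+(1)·1+(2)·1+(2)·-3 = -3
  [M]: (2)·1+(1)·0+(-1)·1+(1)·0+(2)·-1+(2)·3 = 5
  [L]: (2)·0+(1)·1+(-1)·-3+(1)·0+(2)·-2+(2)·-1 = -2
⇒ I^-3 M^5 L^-2

{"I": -3, "M": 5, "L": -2}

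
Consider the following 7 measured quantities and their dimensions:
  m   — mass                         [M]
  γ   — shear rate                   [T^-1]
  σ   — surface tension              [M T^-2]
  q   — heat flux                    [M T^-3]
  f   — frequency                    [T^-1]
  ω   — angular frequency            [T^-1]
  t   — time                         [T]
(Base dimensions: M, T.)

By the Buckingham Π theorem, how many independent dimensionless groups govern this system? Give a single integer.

5

Write exponents as rows M,T / cols m,γ,σ,q,f,ω,t:
  M: [ 1  0  1  1  0  0  0]
  T: [ 0 -1 -2 -3 -1 -1  1]
Echelon form has 2 nonzero rows (pivots: m,γ)
7 vars − rank 2 = 5 Π groups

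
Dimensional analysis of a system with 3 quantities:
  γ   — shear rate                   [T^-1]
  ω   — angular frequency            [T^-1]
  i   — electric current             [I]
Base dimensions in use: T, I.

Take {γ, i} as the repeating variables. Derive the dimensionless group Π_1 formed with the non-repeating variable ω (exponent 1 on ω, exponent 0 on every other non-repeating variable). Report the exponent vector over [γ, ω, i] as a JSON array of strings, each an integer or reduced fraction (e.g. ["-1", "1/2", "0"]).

Dimensional matrix (T×I by γ×ω×i):
  T: [-1 -1  0]
  I: [ 0  0  1]
Row reduction gives pivot columns γ,i; rank = 2
Repeat: γ,i; free: ω
RREF:
  r0: [   1    1    0]
  r1: [   0    0    1]
Fix exponent of ω at 1; solve each RREF row for its pivot's exponent:
  r0: exp(γ) + (1)·1 = 0 ⇒ exp(γ) = -1
  r1: exp(i) + (0)·1 = 0 ⇒ exp(i) = 0
Π_1 = γ^-1 · ω

["-1", "1", "0"]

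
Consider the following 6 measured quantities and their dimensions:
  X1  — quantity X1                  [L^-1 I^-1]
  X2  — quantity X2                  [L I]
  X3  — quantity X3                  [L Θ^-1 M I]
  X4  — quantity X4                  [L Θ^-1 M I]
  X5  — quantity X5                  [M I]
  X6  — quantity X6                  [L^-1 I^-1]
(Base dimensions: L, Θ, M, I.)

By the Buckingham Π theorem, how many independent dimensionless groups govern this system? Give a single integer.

Exponent matrix [L,Θ,M,I] × [X1,X2,X3,X4,X5,X6]:
  L: [-1  1  1  1  0 -1]
  Θ: [ 0  0 -1 -1  0  0]
  M: [ 0  0  1  1  1  0]
  I: [-1  1  1  1  1 -1]
Echelon form has 3 nonzero rows (pivots: X1,X3,X5)
Π count = n − r = 6 − 3 = 3

3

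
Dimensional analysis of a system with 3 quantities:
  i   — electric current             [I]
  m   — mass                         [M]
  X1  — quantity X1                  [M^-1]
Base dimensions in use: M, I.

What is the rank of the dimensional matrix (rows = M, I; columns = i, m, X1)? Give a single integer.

Write exponents as rows M,I / cols i,m,X1:
  M: [ 0  1 -1]
  I: [ 1  0  0]
Row reduction gives pivot columns i,m; rank = 2

2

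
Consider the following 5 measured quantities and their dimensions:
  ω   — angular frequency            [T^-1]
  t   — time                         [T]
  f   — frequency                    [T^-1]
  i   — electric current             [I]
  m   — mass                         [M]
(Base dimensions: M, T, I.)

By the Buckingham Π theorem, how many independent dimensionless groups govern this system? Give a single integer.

2

Dimensional matrix (M×T×I by ω×t×f×i×m):
  M: [ 0  0  0  0  1]
  T: [-1  1 -1  0  0]
  I: [ 0  0  0  1  0]
RREF → pivots at {ω,i,m} ⇒ r = 3
5 vars − rank 3 = 2 Π groups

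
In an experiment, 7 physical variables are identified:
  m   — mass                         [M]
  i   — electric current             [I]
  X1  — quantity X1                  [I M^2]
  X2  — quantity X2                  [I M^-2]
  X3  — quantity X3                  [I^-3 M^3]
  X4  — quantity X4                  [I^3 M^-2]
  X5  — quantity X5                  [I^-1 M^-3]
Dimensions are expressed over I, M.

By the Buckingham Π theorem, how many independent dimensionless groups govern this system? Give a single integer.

5

Dimensional matrix (I×M by m×i×X1×X2×X3×X4×X5):
  I: [ 0  1  1  1 -3  3 -1]
  M: [ 1  0  2 -2  3 -2 -3]
Row reduction gives pivot columns m,i; rank = 2
n=7, r=2 ⇒ 5 dimensionless groups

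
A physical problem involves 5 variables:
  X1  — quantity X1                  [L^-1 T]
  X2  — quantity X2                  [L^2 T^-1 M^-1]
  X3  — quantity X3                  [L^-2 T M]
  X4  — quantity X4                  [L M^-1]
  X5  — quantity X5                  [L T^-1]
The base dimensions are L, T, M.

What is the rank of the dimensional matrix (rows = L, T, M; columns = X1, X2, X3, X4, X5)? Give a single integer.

2

Exponent matrix [L,T,M] × [X1,X2,X3,X4,X5]:
  L: [-1  2 -2  1  1]
  T: [ 1 -1  1  0 -1]
  M: [ 0 -1  1 -1  0]
Row reduction gives pivot columns X1,X2; rank = 2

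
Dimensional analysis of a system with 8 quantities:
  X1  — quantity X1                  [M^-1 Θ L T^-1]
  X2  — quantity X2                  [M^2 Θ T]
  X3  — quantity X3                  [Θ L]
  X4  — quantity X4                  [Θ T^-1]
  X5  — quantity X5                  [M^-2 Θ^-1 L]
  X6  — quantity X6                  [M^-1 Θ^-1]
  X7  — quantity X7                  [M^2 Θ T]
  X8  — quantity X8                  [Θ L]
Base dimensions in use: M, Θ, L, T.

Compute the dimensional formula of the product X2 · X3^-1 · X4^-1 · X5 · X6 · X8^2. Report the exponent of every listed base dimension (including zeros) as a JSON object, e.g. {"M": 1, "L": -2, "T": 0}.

{"M": -1, "Θ": -1, "L": 2, "T": 2}

Write exponents as rows M,Θ,L,T / cols X1,X2,X3,X4,X5,X6,X7,X8:
  M: [-1  2  0  0 -2 -1  2  0]
  Θ: [ 1  1  1  1 -1 -1  1  1]
  L: [ 1  0  1  0  1  0  0  1]
  T: [-1  1  0 -1  0  0  1  0]
  [M]: (1)·2+(-1)·0+(-1)·0+(1)·-2+(1)·-1+(2)·0 = -1
  [Θ]: (1)·1+(-1)·1+(-1)·1+(1)·-1+(1)·-1+(2)·1 = -1
  [L]: (1)·0+(-1)·1+(-1)·0+(1)·1+(1)·0+(2)·1 = 2
  [T]: (1)·1+(-1)·0+(-1)·-1+(1)·0+(1)·0+(2)·0 = 2
⇒ M^-1 Θ^-1 L^2 T^2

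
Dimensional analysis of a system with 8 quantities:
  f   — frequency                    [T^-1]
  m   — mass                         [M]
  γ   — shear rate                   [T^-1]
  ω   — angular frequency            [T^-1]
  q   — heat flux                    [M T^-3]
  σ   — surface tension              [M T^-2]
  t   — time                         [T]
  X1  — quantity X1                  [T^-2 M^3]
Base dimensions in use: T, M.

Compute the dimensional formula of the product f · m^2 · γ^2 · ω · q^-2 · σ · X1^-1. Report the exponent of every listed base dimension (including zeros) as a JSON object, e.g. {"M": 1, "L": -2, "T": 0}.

Exponent matrix [T,M] × [f,m,γ,ω,q,σ,t,X1]:
  T: [-1  0 -1 -1 -3 -2  1 -2]
  M: [ 0  1  0  0  1  1  0  3]
  [T]: (1)·-1+(2)·0+(2)·-1+(1)·-1+(-2)·-3+(1)·-2+(-1)·-2 = 2
  [M]: (1)·0+(2)·1+(2)·0+(1)·0+(-2)·1+(1)·1+(-1)·3 = -2
⇒ T^2 M^-2

{"T": 2, "M": -2}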